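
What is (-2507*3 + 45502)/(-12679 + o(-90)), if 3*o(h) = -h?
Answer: -37981/12649 ≈ -3.0027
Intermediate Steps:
o(h) = -h/3 (o(h) = (-h)/3 = -h/3)
(-2507*3 + 45502)/(-12679 + o(-90)) = (-2507*3 + 45502)/(-12679 - 1/3*(-90)) = (-7521 + 45502)/(-12679 + 30) = 37981/(-12649) = 37981*(-1/12649) = -37981/12649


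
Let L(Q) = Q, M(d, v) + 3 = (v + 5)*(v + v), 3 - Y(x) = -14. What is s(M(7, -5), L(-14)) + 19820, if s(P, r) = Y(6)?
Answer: 19837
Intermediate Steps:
Y(x) = 17 (Y(x) = 3 - 1*(-14) = 3 + 14 = 17)
M(d, v) = -3 + 2*v*(5 + v) (M(d, v) = -3 + (v + 5)*(v + v) = -3 + (5 + v)*(2*v) = -3 + 2*v*(5 + v))
s(P, r) = 17
s(M(7, -5), L(-14)) + 19820 = 17 + 19820 = 19837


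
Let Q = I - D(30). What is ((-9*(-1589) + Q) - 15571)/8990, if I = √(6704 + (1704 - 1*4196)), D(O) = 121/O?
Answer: -38221/269700 + 9*√13/4495 ≈ -0.13450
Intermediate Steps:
I = 18*√13 (I = √(6704 + (1704 - 4196)) = √(6704 - 2492) = √4212 = 18*√13 ≈ 64.900)
Q = -121/30 + 18*√13 (Q = 18*√13 - 121/30 = -121/30 + 18*√13 ≈ 60.867)
((-9*(-1589) + Q) - 15571)/8990 = ((-9*(-1589) + (-121/30 + 18*√13)) - 15571)/8990 = ((14301 + (-121/30 + 18*√13)) - 15571)*(1/8990) = ((428909/30 + 18*√13) - 15571)*(1/8990) = (-38221/30 + 18*√13)*(1/8990) = -38221/269700 + 9*√13/4495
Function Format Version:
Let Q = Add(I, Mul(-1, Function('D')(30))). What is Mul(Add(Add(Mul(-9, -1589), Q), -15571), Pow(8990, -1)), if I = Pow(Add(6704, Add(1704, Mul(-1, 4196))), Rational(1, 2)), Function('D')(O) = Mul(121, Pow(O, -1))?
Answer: Add(Rational(-38221, 269700), Mul(Rational(9, 4495), Pow(13, Rational(1, 2)))) ≈ -0.13450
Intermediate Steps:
I = Mul(18, Pow(13, Rational(1, 2))) (I = Pow(Add(6704, Add(1704, -4196)), Rational(1, 2)) = Pow(Add(6704, -2492), Rational(1, 2)) = Pow(4212, Rational(1, 2)) = Mul(18, Pow(13, Rational(1, 2))) ≈ 64.900)
Q = Add(Rational(-121, 30), Mul(18, Pow(13, Rational(1, 2)))) (Q = Add(Mul(18, Pow(13, Rational(1, 2))), Mul(-1, Mul(121, Pow(30, -1)))) = Add(Mul(18, Pow(13, Rational(1, 2))), Mul(-1, Mul(121, Rational(1, 30)))) = Add(Mul(18, Pow(13, Rational(1, 2))), Mul(-1, Rational(121, 30))) = Add(Mul(18, Pow(13, Rational(1, 2))), Rational(-121, 30)) = Add(Rational(-121, 30), Mul(18, Pow(13, Rational(1, 2)))) ≈ 60.867)
Mul(Add(Add(Mul(-9, -1589), Q), -15571), Pow(8990, -1)) = Mul(Add(Add(Mul(-9, -1589), Add(Rational(-121, 30), Mul(18, Pow(13, Rational(1, 2))))), -15571), Pow(8990, -1)) = Mul(Add(Add(14301, Add(Rational(-121, 30), Mul(18, Pow(13, Rational(1, 2))))), -15571), Rational(1, 8990)) = Mul(Add(Add(Rational(428909, 30), Mul(18, Pow(13, Rational(1, 2)))), -15571), Rational(1, 8990)) = Mul(Add(Rational(-38221, 30), Mul(18, Pow(13, Rational(1, 2)))), Rational(1, 8990)) = Add(Rational(-38221, 269700), Mul(Rational(9, 4495), Pow(13, Rational(1, 2))))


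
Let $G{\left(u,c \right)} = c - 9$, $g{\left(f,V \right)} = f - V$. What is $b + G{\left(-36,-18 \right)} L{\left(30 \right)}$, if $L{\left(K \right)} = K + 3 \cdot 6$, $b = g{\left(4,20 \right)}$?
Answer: $-1312$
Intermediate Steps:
$b = -16$ ($b = 4 - 20 = -16$)
$G{\left(u,c \right)} = -9 + c$ ($G{\left(u,c \right)} = c - 9 = -9 + c$)
$L{\left(K \right)} = 18 + K$ ($L{\left(K \right)} = K + 18 = 18 + K$)
$b + G{\left(-36,-18 \right)} L{\left(30 \right)} = -16 + \left(-9 - 18\right) \left(18 + 30\right) = -16 - 1296 = -1312$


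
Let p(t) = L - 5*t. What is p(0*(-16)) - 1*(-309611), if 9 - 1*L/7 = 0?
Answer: 309674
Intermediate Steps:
L = 63 (L = 63 - 7*0 = 63 + 0 = 63)
p(t) = 63 - 5*t
p(0*(-16)) - 1*(-309611) = (63 - 0*(-16)) - 1*(-309611) = (63 - 5*0) + 309611 = (63 + 0) + 309611 = 63 + 309611 = 309674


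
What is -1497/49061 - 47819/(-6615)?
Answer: 2336145304/324538515 ≈ 7.1984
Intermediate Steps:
-1497/49061 - 47819/(-6615) = -1497*1/49061 - 47819*(-1/6615) = -1497/49061 + 47819/6615 = 2336145304/324538515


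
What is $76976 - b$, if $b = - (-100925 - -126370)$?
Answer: $102421$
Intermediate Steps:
$b = -25445$ ($b = - (-100925 + 126370) = \left(-1\right) 25445 = -25445$)
$76976 - b = 76976 - -25445 = 76976 + 25445 = 102421$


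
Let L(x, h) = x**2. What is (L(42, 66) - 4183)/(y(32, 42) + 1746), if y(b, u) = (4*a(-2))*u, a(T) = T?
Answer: -2419/1410 ≈ -1.7156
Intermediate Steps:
y(b, u) = -8*u (y(b, u) = (4*(-2))*u = -8*u)
(L(42, 66) - 4183)/(y(32, 42) + 1746) = (42**2 - 4183)/(-8*42 + 1746) = (1764 - 4183)/(-336 + 1746) = -2419/1410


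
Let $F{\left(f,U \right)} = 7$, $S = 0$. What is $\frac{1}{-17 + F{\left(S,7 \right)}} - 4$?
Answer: $- \frac{41}{10} \approx -4.1$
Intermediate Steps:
$\frac{1}{-17 + F{\left(S,7 \right)}} - 4 = \frac{1}{-17 + 7} - 4 = \frac{1}{-10} - 4 = - \frac{1}{10} - 4 = - \frac{41}{10}$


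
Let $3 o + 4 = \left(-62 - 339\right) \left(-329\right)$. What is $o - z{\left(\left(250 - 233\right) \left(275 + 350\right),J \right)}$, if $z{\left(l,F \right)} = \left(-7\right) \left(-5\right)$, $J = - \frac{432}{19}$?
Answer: $43940$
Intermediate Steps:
$J = - \frac{432}{19}$ ($J = \left(-432\right) \frac{1}{19} = - \frac{432}{19} \approx -22.737$)
$z{\left(l,F \right)} = 35$
$o = 43975$ ($o = - \frac{4}{3} + \frac{\left(-62 - 339\right) \left(-329\right)}{3} = - \frac{4}{3} + \frac{\left(-401\right) \left(-329\right)}{3} = - \frac{4}{3} + \frac{1}{3} \cdot 131929 = - \frac{4}{3} + \frac{131929}{3} = 43975$)
$o - z{\left(\left(250 - 233\right) \left(275 + 350\right),J \right)} = 43975 - 35 = 43940$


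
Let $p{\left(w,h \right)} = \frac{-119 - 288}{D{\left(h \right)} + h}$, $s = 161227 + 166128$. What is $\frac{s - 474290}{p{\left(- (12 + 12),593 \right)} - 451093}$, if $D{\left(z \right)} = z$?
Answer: $\frac{34852982}{106999341} \approx 0.32573$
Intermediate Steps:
$s = 327355$
$p{\left(w,h \right)} = - \frac{407}{2 h}$ ($p{\left(w,h \right)} = \frac{-119 - 288}{h + h} = - \frac{407}{2 h}$)
$\frac{s - 474290}{p{\left(- (12 + 12),593 \right)} - 451093} = \frac{327355 - 474290}{- \frac{407}{2 \cdot 593} - 451093} = - \frac{146935}{\left(- \frac{407}{2}\right) \frac{1}{593} - 451093} = - \frac{146935}{- \frac{407}{1186} - 451093} = - \frac{146935}{- \frac{534996705}{1186}} = \left(-146935\right) \left(- \frac{1186}{534996705}\right) = \frac{34852982}{106999341}$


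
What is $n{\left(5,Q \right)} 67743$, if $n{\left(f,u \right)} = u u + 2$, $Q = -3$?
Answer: $745173$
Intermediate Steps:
$n{\left(f,u \right)} = 2 + u^{2}$ ($n{\left(f,u \right)} = u^{2} + 2 = 2 + u^{2}$)
$n{\left(5,Q \right)} 67743 = \left(2 + \left(-3\right)^{2}\right) 67743 = \left(2 + 9\right) 67743 = 11 \cdot 67743 = 745173$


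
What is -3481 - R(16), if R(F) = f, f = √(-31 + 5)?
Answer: -3481 - I*√26 ≈ -3481.0 - 5.099*I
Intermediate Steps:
f = I*√26 (f = √(-26) = I*√26 ≈ 5.099*I)
R(F) = I*√26
-3481 - R(16) = -3481 - I*√26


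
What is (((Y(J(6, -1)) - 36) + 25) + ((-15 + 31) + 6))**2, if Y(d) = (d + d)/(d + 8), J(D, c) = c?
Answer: 5625/49 ≈ 114.80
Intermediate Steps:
Y(d) = 2*d/(8 + d) (Y(d) = (2*d)/(8 + d) = 2*d/(8 + d))
(((Y(J(6, -1)) - 36) + 25) + ((-15 + 31) + 6))**2 = (((2*(-1)/(8 - 1) - 36) + 25) + ((-15 + 31) + 6))**2 = (((2*(-1)/7 - 36) + 25) + (16 + 6))**2 = (((2*(-1)*(1/7) - 36) + 25) + 22)**2 = (((-2/7 - 36) + 25) + 22)**2 = ((-254/7 + 25) + 22)**2 = (-79/7 + 22)**2 = (75/7)**2 = 5625/49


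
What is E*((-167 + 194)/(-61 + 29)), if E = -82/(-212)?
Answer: -1107/3392 ≈ -0.32636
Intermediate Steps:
E = 41/106 (E = -82*(-1/212) = 41/106 ≈ 0.38679)
E*((-167 + 194)/(-61 + 29)) = 41*((-167 + 194)/(-61 + 29))/106 = 41*(27/(-32))/106 = 41*(27*(-1/32))/106 = (41/106)*(-27/32) = -1107/3392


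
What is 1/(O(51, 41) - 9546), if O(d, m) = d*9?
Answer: -1/9087 ≈ -0.00011005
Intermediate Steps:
O(d, m) = 9*d
1/(O(51, 41) - 9546) = 1/(9*51 - 9546) = 1/(459 - 9546) = 1/(-9087) = -1/9087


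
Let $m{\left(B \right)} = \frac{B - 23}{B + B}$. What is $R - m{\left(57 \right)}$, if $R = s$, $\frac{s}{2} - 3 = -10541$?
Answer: $- \frac{1201349}{57} \approx -21076.0$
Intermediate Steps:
$s = -21076$ ($s = 6 + 2 \left(-10541\right) = 6 - 21082 = -21076$)
$R = -21076$
$m{\left(B \right)} = \frac{-23 + B}{2 B}$
$R - m{\left(57 \right)} = -21076 - \frac{-23 + 57}{2 \cdot 57} = -21076 - \frac{1}{2} \cdot \frac{1}{57} \cdot 34 = -21076 - \frac{17}{57} = - \frac{1201349}{57}$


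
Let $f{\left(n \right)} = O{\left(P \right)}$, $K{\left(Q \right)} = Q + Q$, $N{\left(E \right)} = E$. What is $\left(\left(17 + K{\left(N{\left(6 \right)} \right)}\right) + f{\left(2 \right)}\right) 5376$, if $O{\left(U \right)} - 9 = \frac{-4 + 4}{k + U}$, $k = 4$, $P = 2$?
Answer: $204288$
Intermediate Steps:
$O{\left(U \right)} = 9$ ($O{\left(U \right)} = 9 + \frac{-4 + 4}{4 + U} = 9 + \frac{0}{4 + U} = 9 + 0 = 9$)
$K{\left(Q \right)} = 2 Q$
$f{\left(n \right)} = 9$
$\left(\left(17 + K{\left(N{\left(6 \right)} \right)}\right) + f{\left(2 \right)}\right) 5376 = \left(\left(17 + 2 \cdot 6\right) + 9\right) 5376 = \left(\left(17 + 12\right) + 9\right) 5376 = \left(29 + 9\right) 5376 = 38 \cdot 5376 = 204288$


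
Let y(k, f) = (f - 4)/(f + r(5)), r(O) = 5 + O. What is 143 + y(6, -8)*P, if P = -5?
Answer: 173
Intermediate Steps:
y(k, f) = (-4 + f)/(10 + f) (y(k, f) = (f - 4)/(f + (5 + 5)) = (-4 + f)/(f + 10) = (-4 + f)/(10 + f))
143 + y(6, -8)*P = 143 + ((-4 - 8)/(10 - 8))*(-5) = 143 + (-12/2)*(-5) = 143 + ((½)*(-12))*(-5) = 143 - 6*(-5) = 143 + 30 = 173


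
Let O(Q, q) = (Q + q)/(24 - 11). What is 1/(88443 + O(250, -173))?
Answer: 13/1149836 ≈ 1.1306e-5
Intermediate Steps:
O(Q, q) = Q/13 + q/13 (O(Q, q) = (Q + q)/13 = (Q + q)*(1/13) = Q/13 + q/13)
1/(88443 + O(250, -173)) = 1/(88443 + ((1/13)*250 + (1/13)*(-173))) = 1/(88443 + (250/13 - 173/13)) = 1/(88443 + 77/13) = 1/(1149836/13) = 13/1149836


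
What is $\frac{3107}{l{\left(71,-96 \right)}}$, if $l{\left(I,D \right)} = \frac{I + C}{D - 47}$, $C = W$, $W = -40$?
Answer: $- \frac{444301}{31} \approx -14332.0$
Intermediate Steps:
$C = -40$
$l{\left(I,D \right)} = \frac{-40 + I}{-47 + D}$ ($l{\left(I,D \right)} = \frac{I - 40}{D - 47} = \frac{-40 + I}{-47 + D}$)
$\frac{3107}{l{\left(71,-96 \right)}} = \frac{3107}{\frac{1}{-47 - 96} \left(-40 + 71\right)} = \frac{3107}{\frac{1}{-143} \cdot 31} = \frac{3107}{\left(- \frac{1}{143}\right) 31} = \frac{3107}{- \frac{31}{143}} = 3107 \left(- \frac{143}{31}\right) = - \frac{444301}{31}$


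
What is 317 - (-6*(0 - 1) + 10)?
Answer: 301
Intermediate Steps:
317 - (-6*(0 - 1) + 10) = 317 - (-6*(-1) + 10) = 317 - (6 + 10) = 317 - 1*16 = 317 - 16 = 301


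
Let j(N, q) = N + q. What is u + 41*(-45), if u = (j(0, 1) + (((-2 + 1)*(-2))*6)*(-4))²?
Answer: 364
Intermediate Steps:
u = 2209 (u = ((0 + 1) + (((-2 + 1)*(-2))*6)*(-4))² = (1 + (-1*(-2)*6)*(-4))² = (1 + (2*6)*(-4))² = (1 + 12*(-4))² = (1 - 48)² = (-47)² = 2209)
u + 41*(-45) = 2209 + 41*(-45) = 2209 - 1845 = 364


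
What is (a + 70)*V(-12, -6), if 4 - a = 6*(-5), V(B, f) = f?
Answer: -624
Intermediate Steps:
a = 34 (a = 4 - 6*(-5) = 4 - 1*(-30) = 4 + 30 = 34)
(a + 70)*V(-12, -6) = (34 + 70)*(-6) = 104*(-6) = -624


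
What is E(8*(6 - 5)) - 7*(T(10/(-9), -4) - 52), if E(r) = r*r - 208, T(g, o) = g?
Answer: 2050/9 ≈ 227.78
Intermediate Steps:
E(r) = -208 + r² (E(r) = r² - 208 = -208 + r²)
E(8*(6 - 5)) - 7*(T(10/(-9), -4) - 52) = (-208 + (8*(6 - 5))²) - 7*(10/(-9) - 52) = (-208 + (8*1)²) - 7*(10*(-⅑) - 52) = (-208 + 8²) - 7*(-10/9 - 52) = (-208 + 64) - 7*(-478)/9 = -144 - 1*(-3346/9) = -144 + 3346/9 = 2050/9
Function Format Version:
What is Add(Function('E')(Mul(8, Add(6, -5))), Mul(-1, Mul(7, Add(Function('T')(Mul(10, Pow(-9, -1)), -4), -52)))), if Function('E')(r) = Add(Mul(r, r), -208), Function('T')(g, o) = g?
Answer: Rational(2050, 9) ≈ 227.78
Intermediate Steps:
Function('E')(r) = Add(-208, Pow(r, 2)) (Function('E')(r) = Add(Pow(r, 2), -208) = Add(-208, Pow(r, 2)))
Add(Function('E')(Mul(8, Add(6, -5))), Mul(-1, Mul(7, Add(Function('T')(Mul(10, Pow(-9, -1)), -4), -52)))) = Add(Add(-208, Pow(Mul(8, Add(6, -5)), 2)), Mul(-1, Mul(7, Add(Mul(10, Pow(-9, -1)), -52)))) = Add(Add(-208, Pow(Mul(8, 1), 2)), Mul(-1, Mul(7, Add(Mul(10, Rational(-1, 9)), -52)))) = Add(Add(-208, Pow(8, 2)), Mul(-1, Mul(7, Add(Rational(-10, 9), -52)))) = Add(Add(-208, 64), Mul(-1, Mul(7, Rational(-478, 9)))) = Add(-144, Mul(-1, Rational(-3346, 9))) = Add(-144, Rational(3346, 9)) = Rational(2050, 9)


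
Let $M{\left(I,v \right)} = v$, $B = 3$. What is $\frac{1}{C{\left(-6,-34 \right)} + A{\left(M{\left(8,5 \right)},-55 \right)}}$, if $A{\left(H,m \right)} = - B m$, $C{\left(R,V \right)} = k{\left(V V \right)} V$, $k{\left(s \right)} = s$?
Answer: $- \frac{1}{39139} \approx -2.555 \cdot 10^{-5}$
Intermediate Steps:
$C{\left(R,V \right)} = V^{3}$ ($C{\left(R,V \right)} = V V V = V^{2} V = V^{3}$)
$A{\left(H,m \right)} = - 3 m$ ($A{\left(H,m \right)} = \left(-1\right) 3 m = - 3 m$)
$\frac{1}{C{\left(-6,-34 \right)} + A{\left(M{\left(8,5 \right)},-55 \right)}} = \frac{1}{\left(-34\right)^{3} - -165} = \frac{1}{-39304 + 165} = \frac{1}{-39139} = - \frac{1}{39139}$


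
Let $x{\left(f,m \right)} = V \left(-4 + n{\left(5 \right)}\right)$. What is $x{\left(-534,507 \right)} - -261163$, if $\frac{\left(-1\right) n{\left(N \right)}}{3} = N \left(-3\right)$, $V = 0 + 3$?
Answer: $261286$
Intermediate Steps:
$V = 3$
$n{\left(N \right)} = 9 N$ ($n{\left(N \right)} = - 3 N \left(-3\right) = - 3 \left(- 3 N\right) = 9 N$)
$x{\left(f,m \right)} = 123$ ($x{\left(f,m \right)} = 3 \left(-4 + 9 \cdot 5\right) = 3 \left(-4 + 45\right) = 3 \cdot 41 = 123$)
$x{\left(-534,507 \right)} - -261163 = 123 - -261163 = 123 + 261163 = 261286$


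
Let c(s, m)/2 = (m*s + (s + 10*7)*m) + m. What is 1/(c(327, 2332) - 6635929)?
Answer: -1/3254529 ≈ -3.0726e-7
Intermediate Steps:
c(s, m) = 2*m + 2*m*s + 2*m*(70 + s) (c(s, m) = 2*((m*s + (s + 10*7)*m) + m) = 2*((m*s + (s + 70)*m) + m) = 2*((m*s + (70 + s)*m) + m) = 2*((m*s + m*(70 + s)) + m) = 2*(m + m*s + m*(70 + s)) = 2*m + 2*m*s + 2*m*(70 + s))
1/(c(327, 2332) - 6635929) = 1/(2*2332*(71 + 2*327) - 6635929) = 1/(2*2332*(71 + 654) - 6635929) = 1/(2*2332*725 - 6635929) = 1/(3381400 - 6635929) = 1/(-3254529) = -1/3254529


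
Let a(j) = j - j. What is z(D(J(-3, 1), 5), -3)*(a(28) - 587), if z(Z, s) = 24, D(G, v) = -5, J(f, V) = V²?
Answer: -14088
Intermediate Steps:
a(j) = 0
z(D(J(-3, 1), 5), -3)*(a(28) - 587) = 24*(0 - 587) = 24*(-587) = -14088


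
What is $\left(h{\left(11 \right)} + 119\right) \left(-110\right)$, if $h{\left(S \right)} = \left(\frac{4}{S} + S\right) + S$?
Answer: $-15550$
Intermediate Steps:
$h{\left(S \right)} = 2 S + \frac{4}{S}$ ($h{\left(S \right)} = \left(S + \frac{4}{S}\right) + S = 2 S + \frac{4}{S}$)
$\left(h{\left(11 \right)} + 119\right) \left(-110\right) = \left(\left(2 \cdot 11 + \frac{4}{11}\right) + 119\right) \left(-110\right) = \left(\left(22 + 4 \cdot \frac{1}{11}\right) + 119\right) \left(-110\right) = \left(\left(22 + \frac{4}{11}\right) + 119\right) \left(-110\right) = \left(\frac{246}{11} + 119\right) \left(-110\right) = \frac{1555}{11} \left(-110\right) = -15550$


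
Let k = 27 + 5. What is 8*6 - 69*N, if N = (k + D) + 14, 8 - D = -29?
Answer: -5679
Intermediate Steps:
D = 37 (D = 8 - 1*(-29) = 8 + 29 = 37)
k = 32
N = 83 (N = (32 + 37) + 14 = 69 + 14 = 83)
8*6 - 69*N = 8*6 - 69*83 = 48 - 5727 = -5679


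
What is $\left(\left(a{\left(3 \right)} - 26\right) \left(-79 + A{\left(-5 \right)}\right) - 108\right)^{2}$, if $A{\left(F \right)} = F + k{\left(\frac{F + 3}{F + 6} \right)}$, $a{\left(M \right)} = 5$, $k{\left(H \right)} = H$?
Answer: $2883204$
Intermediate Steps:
$A{\left(F \right)} = F + \frac{3 + F}{6 + F}$ ($A{\left(F \right)} = F + \frac{F + 3}{F + 6} = F + \frac{3 + F}{6 + F}$)
$\left(\left(a{\left(3 \right)} - 26\right) \left(-79 + A{\left(-5 \right)}\right) - 108\right)^{2} = \left(\left(5 - 26\right) \left(-79 + \frac{3 - 5 - 5 \left(6 - 5\right)}{6 - 5}\right) - 108\right)^{2} = \left(- 21 \left(-79 + \frac{3 - 5 - 5}{1}\right) - 108\right)^{2} = \left(- 21 \left(-79 + 1 \left(3 - 5 - 5\right)\right) - 108\right)^{2} = \left(- 21 \left(-79 + 1 \left(-7\right)\right) - 108\right)^{2} = \left(- 21 \left(-79 - 7\right) - 108\right)^{2} = \left(\left(-21\right) \left(-86\right) - 108\right)^{2} = \left(1806 - 108\right)^{2} = 1698^{2} = 2883204$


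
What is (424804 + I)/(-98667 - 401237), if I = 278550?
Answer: -351677/249952 ≈ -1.4070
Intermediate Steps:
(424804 + I)/(-98667 - 401237) = (424804 + 278550)/(-98667 - 401237) = 703354/(-499904) = 703354*(-1/499904) = -351677/249952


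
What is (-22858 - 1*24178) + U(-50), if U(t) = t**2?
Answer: -44536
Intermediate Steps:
(-22858 - 1*24178) + U(-50) = (-22858 - 1*24178) + (-50)**2 = (-22858 - 24178) + 2500 = -47036 + 2500 = -44536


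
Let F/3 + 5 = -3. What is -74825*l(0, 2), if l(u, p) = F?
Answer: 1795800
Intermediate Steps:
F = -24 (F = -15 + 3*(-3) = -15 - 9 = -24)
l(u, p) = -24
-74825*l(0, 2) = -74825*(-24) = 1795800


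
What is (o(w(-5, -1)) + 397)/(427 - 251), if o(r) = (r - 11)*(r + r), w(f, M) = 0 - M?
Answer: 377/176 ≈ 2.1420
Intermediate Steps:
w(f, M) = -M
o(r) = 2*r*(-11 + r) (o(r) = (-11 + r)*(2*r) = 2*r*(-11 + r))
(o(w(-5, -1)) + 397)/(427 - 251) = (2*(-1*(-1))*(-11 - 1*(-1)) + 397)/(427 - 251) = (2*1*(-11 + 1) + 397)/176 = (2*1*(-10) + 397)*(1/176) = (-20 + 397)*(1/176) = 377*(1/176) = 377/176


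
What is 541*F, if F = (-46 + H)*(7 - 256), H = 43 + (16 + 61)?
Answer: -9968466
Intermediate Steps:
H = 120 (H = 43 + 77 = 120)
F = -18426 (F = (-46 + 120)*(7 - 256) = 74*(-249) = -18426)
541*F = 541*(-18426) = -9968466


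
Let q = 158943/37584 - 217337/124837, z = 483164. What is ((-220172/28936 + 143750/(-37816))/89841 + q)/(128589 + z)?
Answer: 68698907857164781253/16892371023946195821128496 ≈ 4.0669e-6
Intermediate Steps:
q = 3891191161/1563957936 (q = 158943*(1/37584) - 217337*1/124837 = 52981/12528 - 217337/124837 = 3891191161/1563957936 ≈ 2.4880)
((-220172/28936 + 143750/(-37816))/89841 + q)/(128589 + z) = ((-220172/28936 + 143750/(-37816))/89841 + 3891191161/1563957936)/(128589 + 483164) = ((-220172*1/28936 + 143750*(-1/37816))*(1/89841) + 3891191161/1563957936)/611753 = ((-55043/7234 - 71875/18908)*(1/89841) + 3891191161/1563957936)*(1/611753) = (-780348397/68390236*1/89841 + 3891191161/1563957936)*(1/611753) = (-780348397/6144247192476 + 3891191161/1563957936)*(1/611753) = (68698907857164781253/27613057923616550832)*(1/611753) = 68698907857164781253/16892371023946195821128496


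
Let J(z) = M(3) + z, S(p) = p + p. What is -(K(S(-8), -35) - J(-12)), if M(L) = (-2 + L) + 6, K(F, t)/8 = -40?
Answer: 315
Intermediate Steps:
S(p) = 2*p
K(F, t) = -320 (K(F, t) = 8*(-40) = -320)
M(L) = 4 + L
J(z) = 7 + z (J(z) = (4 + 3) + z = 7 + z)
-(K(S(-8), -35) - J(-12)) = -(-320 - (7 - 12)) = -(-320 - 1*(-5)) = -(-320 + 5) = -1*(-315) = 315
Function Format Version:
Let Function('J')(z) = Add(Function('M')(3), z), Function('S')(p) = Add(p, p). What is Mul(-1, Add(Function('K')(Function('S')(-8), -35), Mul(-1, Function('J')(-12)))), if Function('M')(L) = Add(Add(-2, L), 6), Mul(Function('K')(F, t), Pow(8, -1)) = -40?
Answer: 315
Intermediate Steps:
Function('S')(p) = Mul(2, p)
Function('K')(F, t) = -320 (Function('K')(F, t) = Mul(8, -40) = -320)
Function('M')(L) = Add(4, L)
Function('J')(z) = Add(7, z) (Function('J')(z) = Add(Add(4, 3), z) = Add(7, z))
Mul(-1, Add(Function('K')(Function('S')(-8), -35), Mul(-1, Function('J')(-12)))) = Mul(-1, Add(-320, Mul(-1, Add(7, -12)))) = Mul(-1, Add(-320, Mul(-1, -5))) = Mul(-1, Add(-320, 5)) = Mul(-1, -315) = 315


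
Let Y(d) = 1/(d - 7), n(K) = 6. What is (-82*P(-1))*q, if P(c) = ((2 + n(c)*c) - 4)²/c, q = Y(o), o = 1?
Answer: -2624/3 ≈ -874.67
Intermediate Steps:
Y(d) = 1/(-7 + d)
q = -⅙ (q = 1/(-7 + 1) = 1/(-6) = -⅙ ≈ -0.16667)
P(c) = (-2 + 6*c)²/c (P(c) = ((2 + 6*c) - 4)²/c = (-2 + 6*c)²/c)
(-82*P(-1))*q = -328*(-1 + 3*(-1))²/(-1)*(-⅙) = -328*(-1)*(-1 - 3)²*(-⅙) = -328*(-1)*(-4)²*(-⅙) = -328*(-1)*16*(-⅙) = -82*(-64)*(-⅙) = 5248*(-⅙) = -2624/3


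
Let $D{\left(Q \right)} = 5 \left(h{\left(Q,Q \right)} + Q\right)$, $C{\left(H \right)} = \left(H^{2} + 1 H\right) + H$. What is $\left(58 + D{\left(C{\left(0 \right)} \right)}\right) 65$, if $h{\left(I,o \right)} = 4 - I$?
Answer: $5070$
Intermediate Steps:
$C{\left(H \right)} = H^{2} + 2 H$ ($C{\left(H \right)} = \left(H^{2} + H\right) + H = \left(H + H^{2}\right) + H = H^{2} + 2 H$)
$D{\left(Q \right)} = 20$ ($D{\left(Q \right)} = 5 \left(\left(4 - Q\right) + Q\right) = 5 \cdot 4 = 20$)
$\left(58 + D{\left(C{\left(0 \right)} \right)}\right) 65 = \left(58 + 20\right) 65 = 78 \cdot 65 = 5070$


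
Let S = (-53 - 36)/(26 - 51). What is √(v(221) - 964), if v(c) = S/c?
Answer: 3*I*√130783159/1105 ≈ 31.048*I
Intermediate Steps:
S = 89/25 (S = -89/(-25) = -89*(-1/25) = 89/25 ≈ 3.5600)
v(c) = 89/(25*c)
√(v(221) - 964) = √((89/25)/221 - 964) = √((89/25)*(1/221) - 964) = √(89/5525 - 964) = √(-5326011/5525) = 3*I*√130783159/1105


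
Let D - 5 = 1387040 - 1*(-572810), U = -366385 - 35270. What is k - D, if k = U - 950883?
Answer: -3312393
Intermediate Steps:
U = -401655
k = -1352538 (k = -401655 - 950883 = -1352538)
D = 1959855 (D = 5 + (1387040 - 1*(-572810)) = 5 + (1387040 + 572810) = 5 + 1959850 = 1959855)
k - D = -1352538 - 1*1959855 = -1352538 - 1959855 = -3312393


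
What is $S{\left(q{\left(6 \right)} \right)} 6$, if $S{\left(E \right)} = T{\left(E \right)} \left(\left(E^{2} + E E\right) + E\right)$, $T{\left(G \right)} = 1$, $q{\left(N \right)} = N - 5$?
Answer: $18$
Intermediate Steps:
$q{\left(N \right)} = -5 + N$ ($q{\left(N \right)} = N - 5 = -5 + N$)
$S{\left(E \right)} = E + 2 E^{2}$ ($S{\left(E \right)} = 1 \left(\left(E^{2} + E E\right) + E\right) = 1 \left(\left(E^{2} + E^{2}\right) + E\right) = 1 \left(2 E^{2} + E\right) = 1 \left(E + 2 E^{2}\right) = E + 2 E^{2}$)
$S{\left(q{\left(6 \right)} \right)} 6 = \left(-5 + 6\right) \left(1 + 2 \left(-5 + 6\right)\right) 6 = 1 \left(1 + 2 \cdot 1\right) 6 = 1 \left(1 + 2\right) 6 = 1 \cdot 3 \cdot 6 = 3 \cdot 6 = 18$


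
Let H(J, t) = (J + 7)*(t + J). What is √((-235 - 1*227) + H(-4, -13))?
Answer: 3*I*√57 ≈ 22.65*I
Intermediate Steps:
H(J, t) = (7 + J)*(J + t)
√((-235 - 1*227) + H(-4, -13)) = √((-235 - 1*227) + ((-4)² + 7*(-4) + 7*(-13) - 4*(-13))) = √((-235 - 227) + (16 - 28 - 91 + 52)) = √(-462 - 51) = √(-513) = 3*I*√57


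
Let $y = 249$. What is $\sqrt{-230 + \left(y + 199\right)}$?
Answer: $\sqrt{218} \approx 14.765$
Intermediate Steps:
$\sqrt{-230 + \left(y + 199\right)} = \sqrt{-230 + \left(249 + 199\right)} = \sqrt{-230 + 448} = \sqrt{218}$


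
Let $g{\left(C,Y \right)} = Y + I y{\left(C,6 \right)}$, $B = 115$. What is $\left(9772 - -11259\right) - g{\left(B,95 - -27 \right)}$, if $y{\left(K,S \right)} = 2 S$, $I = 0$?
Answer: $20909$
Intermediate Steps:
$g{\left(C,Y \right)} = Y$ ($g{\left(C,Y \right)} = Y + 0 \cdot 2 \cdot 6 = Y + 0 \cdot 12 = Y + 0 = Y$)
$\left(9772 - -11259\right) - g{\left(B,95 - -27 \right)} = \left(9772 - -11259\right) - \left(95 - -27\right) = \left(9772 + 11259\right) - \left(95 + 27\right) = 21031 - 122 = 20909$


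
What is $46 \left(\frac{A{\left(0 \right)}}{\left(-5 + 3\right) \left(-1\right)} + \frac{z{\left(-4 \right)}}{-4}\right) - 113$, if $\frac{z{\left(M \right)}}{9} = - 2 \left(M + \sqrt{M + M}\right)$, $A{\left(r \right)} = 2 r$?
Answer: $-941 + 414 i \sqrt{2} \approx -941.0 + 585.48 i$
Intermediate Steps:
$z{\left(M \right)} = - 18 M - 18 \sqrt{2} \sqrt{M}$ ($z{\left(M \right)} = 9 \left(- 2 \left(M + \sqrt{M + M}\right)\right) = 9 \left(- 2 \left(M + \sqrt{2 M}\right)\right) = 9 \left(- 2 \left(M + \sqrt{2} \sqrt{M}\right)\right) = 9 \left(- 2 M - 2 \sqrt{2} \sqrt{M}\right) = - 18 M - 18 \sqrt{2} \sqrt{M}$)
$46 \left(\frac{A{\left(0 \right)}}{\left(-5 + 3\right) \left(-1\right)} + \frac{z{\left(-4 \right)}}{-4}\right) - 113 = 46 \left(\frac{2 \cdot 0}{\left(-5 + 3\right) \left(-1\right)} + \frac{\left(-18\right) \left(-4\right) - 18 \sqrt{2} \sqrt{-4}}{-4}\right) - 113 = 46 \left(\frac{0}{\left(-2\right) \left(-1\right)} + \left(72 - 18 \sqrt{2} \cdot 2 i\right) \left(- \frac{1}{4}\right)\right) - 113 = 46 \left(\frac{0}{2} + \left(72 - 36 i \sqrt{2}\right) \left(- \frac{1}{4}\right)\right) - 113 = 46 \left(0 \cdot \frac{1}{2} - \left(18 - 9 i \sqrt{2}\right)\right) - 113 = 46 \left(0 - \left(18 - 9 i \sqrt{2}\right)\right) - 113 = 46 \left(-18 + 9 i \sqrt{2}\right) - 113 = \left(-828 + 414 i \sqrt{2}\right) - 113 = -941 + 414 i \sqrt{2}$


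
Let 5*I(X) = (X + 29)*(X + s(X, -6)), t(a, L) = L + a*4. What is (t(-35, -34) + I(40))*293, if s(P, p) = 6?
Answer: 675072/5 ≈ 1.3501e+5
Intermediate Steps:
t(a, L) = L + 4*a
I(X) = (6 + X)*(29 + X)/5 (I(X) = ((X + 29)*(X + 6))/5 = ((29 + X)*(6 + X))/5 = ((6 + X)*(29 + X))/5 = (6 + X)*(29 + X)/5)
(t(-35, -34) + I(40))*293 = ((-34 + 4*(-35)) + (174/5 + 7*40 + (⅕)*40²))*293 = ((-34 - 140) + (174/5 + 280 + (⅕)*1600))*293 = (-174 + (174/5 + 280 + 320))*293 = (-174 + 3174/5)*293 = (2304/5)*293 = 675072/5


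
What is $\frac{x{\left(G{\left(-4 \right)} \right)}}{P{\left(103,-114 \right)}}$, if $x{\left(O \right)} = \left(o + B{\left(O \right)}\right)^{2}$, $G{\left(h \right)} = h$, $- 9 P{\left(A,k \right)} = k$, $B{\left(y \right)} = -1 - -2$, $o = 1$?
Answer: $\frac{6}{19} \approx 0.31579$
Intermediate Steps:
$B{\left(y \right)} = 1$ ($B{\left(y \right)} = -1 + 2 = 1$)
$P{\left(A,k \right)} = - \frac{k}{9}$
$x{\left(O \right)} = 4$ ($x{\left(O \right)} = \left(1 + 1\right)^{2} = 2^{2} = 4$)
$\frac{x{\left(G{\left(-4 \right)} \right)}}{P{\left(103,-114 \right)}} = \frac{4}{\left(- \frac{1}{9}\right) \left(-114\right)} = \frac{4}{\frac{38}{3}} = 4 \cdot \frac{3}{38} = \frac{6}{19}$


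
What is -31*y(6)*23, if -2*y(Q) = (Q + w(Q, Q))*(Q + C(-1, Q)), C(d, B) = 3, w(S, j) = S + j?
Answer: 57753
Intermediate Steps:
y(Q) = -3*Q*(3 + Q)/2 (y(Q) = -(Q + (Q + Q))*(Q + 3)/2 = -(Q + 2*Q)*(3 + Q)/2 = -3*Q*(3 + Q)/2)
-31*y(6)*23 = -93*6*(-3 - 1*6)/2*23 = -93*6*(-3 - 6)/2*23 = -93*6*(-9)/2*23 = -31*(-81)*23 = 2511*23 = 57753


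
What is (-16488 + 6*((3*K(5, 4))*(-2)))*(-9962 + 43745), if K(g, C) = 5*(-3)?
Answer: -538771284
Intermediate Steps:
K(g, C) = -15
(-16488 + 6*((3*K(5, 4))*(-2)))*(-9962 + 43745) = (-16488 + 6*((3*(-15))*(-2)))*(-9962 + 43745) = (-16488 + 6*(-45*(-2)))*33783 = (-16488 + 6*90)*33783 = (-16488 + 540)*33783 = -15948*33783 = -538771284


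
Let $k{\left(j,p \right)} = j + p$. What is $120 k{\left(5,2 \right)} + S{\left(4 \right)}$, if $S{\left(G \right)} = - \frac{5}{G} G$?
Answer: $835$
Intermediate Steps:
$S{\left(G \right)} = -5$
$120 k{\left(5,2 \right)} + S{\left(4 \right)} = 120 \left(5 + 2\right) - 5 = 120 \cdot 7 - 5 = 840 - 5 = 835$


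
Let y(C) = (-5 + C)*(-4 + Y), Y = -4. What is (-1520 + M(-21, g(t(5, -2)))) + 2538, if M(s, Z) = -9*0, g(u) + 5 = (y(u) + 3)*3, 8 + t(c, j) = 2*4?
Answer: 1018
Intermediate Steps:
t(c, j) = 0 (t(c, j) = -8 + 2*4 = -8 + 8 = 0)
y(C) = 40 - 8*C (y(C) = (-5 + C)*(-4 - 4) = (-5 + C)*(-8) = 40 - 8*C)
g(u) = 124 - 24*u (g(u) = -5 + ((40 - 8*u) + 3)*3 = -5 + (43 - 8*u)*3 = -5 + (129 - 24*u) = 124 - 24*u)
M(s, Z) = 0
(-1520 + M(-21, g(t(5, -2)))) + 2538 = (-1520 + 0) + 2538 = -1520 + 2538 = 1018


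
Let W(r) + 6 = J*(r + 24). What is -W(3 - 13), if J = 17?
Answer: -232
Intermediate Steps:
W(r) = 402 + 17*r (W(r) = -6 + 17*(r + 24) = -6 + 17*(24 + r) = -6 + (408 + 17*r) = 402 + 17*r)
-W(3 - 13) = -(402 + 17*(3 - 13)) = -(402 + 17*(-10)) = -(402 - 170) = -1*232 = -232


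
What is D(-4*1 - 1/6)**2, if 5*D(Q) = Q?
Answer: 25/36 ≈ 0.69444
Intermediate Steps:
D(Q) = Q/5
D(-4*1 - 1/6)**2 = ((-4*1 - 1/6)/5)**2 = ((-4 - 1*1/6)/5)**2 = ((-4 - 1/6)/5)**2 = ((1/5)*(-25/6))**2 = (-5/6)**2 = 25/36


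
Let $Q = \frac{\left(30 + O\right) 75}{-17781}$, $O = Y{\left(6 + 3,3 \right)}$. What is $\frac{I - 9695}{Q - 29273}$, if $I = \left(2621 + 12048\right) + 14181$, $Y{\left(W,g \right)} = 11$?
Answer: $- \frac{37843895}{57834032} \approx -0.65435$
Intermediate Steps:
$I = 28850$ ($I = 14669 + 14181 = 28850$)
$O = 11$
$Q = - \frac{1025}{5927}$ ($Q = \frac{\left(30 + 11\right) 75}{-17781} = 41 \cdot 75 \left(- \frac{1}{17781}\right) = 3075 \left(- \frac{1}{17781}\right) = - \frac{1025}{5927} \approx -0.17294$)
$\frac{I - 9695}{Q - 29273} = \frac{28850 - 9695}{- \frac{1025}{5927} - 29273} = \frac{19155}{- \frac{1025}{5927} - 29273} = \frac{19155}{- \frac{173502096}{5927}} = 19155 \left(- \frac{5927}{173502096}\right) = - \frac{37843895}{57834032}$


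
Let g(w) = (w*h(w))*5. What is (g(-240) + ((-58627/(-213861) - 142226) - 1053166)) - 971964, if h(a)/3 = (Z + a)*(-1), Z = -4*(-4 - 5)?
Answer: -620572381289/213861 ≈ -2.9018e+6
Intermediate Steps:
Z = 36 (Z = -4*(-9) = 36)
h(a) = -108 - 3*a (h(a) = 3*((36 + a)*(-1)) = 3*(-36 - a) = -108 - 3*a)
g(w) = 5*w*(-108 - 3*w) (g(w) = (w*(-108 - 3*w))*5 = 5*w*(-108 - 3*w))
(g(-240) + ((-58627/(-213861) - 142226) - 1053166)) - 971964 = (-15*(-240)*(36 - 240) + ((-58627/(-213861) - 142226) - 1053166)) - 971964 = (-15*(-240)*(-204) + ((-58627*(-1/213861) - 142226) - 1053166)) - 971964 = (-734400 + ((58627/213861 - 142226) - 1053166)) - 971964 = (-734400 + (-30416535959/213861 - 1053166)) - 971964 = (-734400 - 255647669885/213861) - 971964 = -412707188285/213861 - 971964 = -620572381289/213861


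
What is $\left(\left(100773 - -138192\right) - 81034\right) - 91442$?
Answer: $66489$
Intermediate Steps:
$\left(\left(100773 - -138192\right) - 81034\right) - 91442 = \left(\left(100773 + 138192\right) - 81034\right) - 91442 = \left(238965 - 81034\right) - 91442 = 157931 - 91442 = 66489$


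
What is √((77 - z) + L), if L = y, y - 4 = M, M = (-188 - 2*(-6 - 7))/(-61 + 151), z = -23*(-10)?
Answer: I*√3770/5 ≈ 12.28*I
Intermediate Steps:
z = 230
M = -9/5 (M = (-188 - 2*(-13))/90 = (-188 + 26)*(1/90) = -162*1/90 = -9/5 ≈ -1.8000)
y = 11/5 (y = 4 - 9/5 = 11/5 ≈ 2.2000)
L = 11/5 ≈ 2.2000
√((77 - z) + L) = √((77 - 1*230) + 11/5) = √((77 - 230) + 11/5) = √(-153 + 11/5) = √(-754/5) = I*√3770/5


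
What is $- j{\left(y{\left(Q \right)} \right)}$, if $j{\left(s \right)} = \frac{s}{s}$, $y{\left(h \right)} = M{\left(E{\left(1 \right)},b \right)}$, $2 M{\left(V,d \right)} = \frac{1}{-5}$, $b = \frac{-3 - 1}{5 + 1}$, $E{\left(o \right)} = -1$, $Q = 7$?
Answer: $-1$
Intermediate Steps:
$b = - \frac{2}{3}$ ($b = - \frac{4}{6} = \left(-4\right) \frac{1}{6} = - \frac{2}{3} \approx -0.66667$)
$M{\left(V,d \right)} = - \frac{1}{10}$ ($M{\left(V,d \right)} = \frac{1}{2 \left(-5\right)} = \frac{1}{2} \left(- \frac{1}{5}\right) = - \frac{1}{10}$)
$y{\left(h \right)} = - \frac{1}{10}$
$j{\left(s \right)} = 1$
$- j{\left(y{\left(Q \right)} \right)} = \left(-1\right) 1 = -1$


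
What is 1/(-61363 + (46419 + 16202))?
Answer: 1/1258 ≈ 0.00079491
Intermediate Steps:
1/(-61363 + (46419 + 16202)) = 1/(-61363 + 62621) = 1/1258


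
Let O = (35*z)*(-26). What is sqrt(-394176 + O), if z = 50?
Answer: 2*I*sqrt(109919) ≈ 663.08*I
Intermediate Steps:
O = -45500 (O = (35*50)*(-26) = 1750*(-26) = -45500)
sqrt(-394176 + O) = sqrt(-394176 - 45500) = sqrt(-439676) = 2*I*sqrt(109919)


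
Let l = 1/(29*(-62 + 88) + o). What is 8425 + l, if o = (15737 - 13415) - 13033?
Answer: 83887724/9957 ≈ 8425.0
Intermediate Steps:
o = -10711 (o = 2322 - 13033 = -10711)
l = -1/9957 (l = 1/(29*(-62 + 88) - 10711) = 1/(29*26 - 10711) = 1/(754 - 10711) = 1/(-9957) = -1/9957 ≈ -0.00010043)
8425 + l = 8425 - 1/9957 = 83887724/9957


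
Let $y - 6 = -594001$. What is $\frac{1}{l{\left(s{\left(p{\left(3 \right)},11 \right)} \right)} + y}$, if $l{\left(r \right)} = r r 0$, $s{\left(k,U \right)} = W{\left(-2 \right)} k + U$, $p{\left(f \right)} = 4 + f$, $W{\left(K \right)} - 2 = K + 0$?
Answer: $- \frac{1}{593995} \approx -1.6835 \cdot 10^{-6}$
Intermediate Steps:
$W{\left(K \right)} = 2 + K$ ($W{\left(K \right)} = 2 + \left(K + 0\right) = 2 + K$)
$y = -593995$ ($y = 6 - 594001 = -593995$)
$s{\left(k,U \right)} = U$ ($s{\left(k,U \right)} = \left(2 - 2\right) k + U = 0 k + U = 0 + U = U$)
$l{\left(r \right)} = 0$ ($l{\left(r \right)} = r^{2} \cdot 0 = 0$)
$\frac{1}{l{\left(s{\left(p{\left(3 \right)},11 \right)} \right)} + y} = \frac{1}{0 - 593995} = \frac{1}{-593995} = - \frac{1}{593995}$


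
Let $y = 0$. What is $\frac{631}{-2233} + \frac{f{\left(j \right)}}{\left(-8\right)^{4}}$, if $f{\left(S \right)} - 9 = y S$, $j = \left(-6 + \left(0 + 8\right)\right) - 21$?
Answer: $- \frac{2564479}{9146368} \approx -0.28038$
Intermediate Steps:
$j = -19$ ($j = \left(-6 + 8\right) - 21 = 2 - 21 = -19$)
$f{\left(S \right)} = 9$ ($f{\left(S \right)} = 9 + 0 S = 9 + 0 = 9$)
$\frac{631}{-2233} + \frac{f{\left(j \right)}}{\left(-8\right)^{4}} = \frac{631}{-2233} + \frac{9}{\left(-8\right)^{4}} = 631 \left(- \frac{1}{2233}\right) + \frac{9}{4096} = - \frac{631}{2233} + 9 \cdot \frac{1}{4096} = - \frac{631}{2233} + \frac{9}{4096} = - \frac{2564479}{9146368}$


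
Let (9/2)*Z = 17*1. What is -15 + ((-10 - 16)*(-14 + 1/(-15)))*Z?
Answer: 184499/135 ≈ 1366.7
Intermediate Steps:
Z = 34/9 (Z = 2*(17*1)/9 = (2/9)*17 = 34/9 ≈ 3.7778)
-15 + ((-10 - 16)*(-14 + 1/(-15)))*Z = -15 + ((-10 - 16)*(-14 + 1/(-15)))*(34/9) = -15 - 26*(-14 - 1/15)*(34/9) = -15 - 26*(-211/15)*(34/9) = -15 + (5486/15)*(34/9) = -15 + 186524/135 = 184499/135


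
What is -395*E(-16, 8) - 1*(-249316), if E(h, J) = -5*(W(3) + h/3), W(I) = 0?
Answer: 716348/3 ≈ 2.3878e+5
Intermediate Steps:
E(h, J) = -5*h/3 (E(h, J) = -5*(0 + h/3) = -5*h/3)
-395*E(-16, 8) - 1*(-249316) = -(-1975)*(-16)/3 - 1*(-249316) = -395*80/3 + 249316 = -31600/3 + 249316 = 716348/3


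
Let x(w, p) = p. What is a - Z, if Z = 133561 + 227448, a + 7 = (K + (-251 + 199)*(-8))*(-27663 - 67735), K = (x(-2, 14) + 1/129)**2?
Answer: -977913428446/16641 ≈ -5.8765e+7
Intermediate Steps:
K = 3265249/16641 (K = (14 + 1/129)**2 = (1807/129)**2 = 3265249/16641 ≈ 196.22)
a = -971905877677/16641 (a = -7 + (3265249/16641 + (-251 + 199)*(-8))*(-27663 - 67735) = -7 + (3265249/16641 - 52*(-8))*(-95398) = -7 + (3265249/16641 + 416)*(-95398) = -7 + (10187905/16641)*(-95398) = -7 - 971905761190/16641 = -971905877677/16641 ≈ -5.8404e+7)
Z = 361009
a - Z = -971905877677/16641 - 1*361009 = -971905877677/16641 - 361009 = -977913428446/16641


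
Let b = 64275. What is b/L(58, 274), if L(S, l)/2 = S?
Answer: 64275/116 ≈ 554.09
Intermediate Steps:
L(S, l) = 2*S
b/L(58, 274) = 64275/((2*58)) = 64275/116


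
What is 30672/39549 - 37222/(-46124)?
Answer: 481134701/304026346 ≈ 1.5825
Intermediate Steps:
30672/39549 - 37222/(-46124) = 30672*(1/39549) - 37222*(-1/46124) = 10224/13183 + 18611/23062 = 481134701/304026346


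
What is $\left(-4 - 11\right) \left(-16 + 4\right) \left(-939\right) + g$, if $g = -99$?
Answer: $-169119$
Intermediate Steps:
$\left(-4 - 11\right) \left(-16 + 4\right) \left(-939\right) + g = \left(-4 - 11\right) \left(-16 + 4\right) \left(-939\right) - 99 = \left(-4 - 11\right) \left(-12\right) \left(-939\right) - 99 = \left(-15\right) \left(-12\right) \left(-939\right) - 99 = 180 \left(-939\right) - 99 = -169020 - 99 = -169119$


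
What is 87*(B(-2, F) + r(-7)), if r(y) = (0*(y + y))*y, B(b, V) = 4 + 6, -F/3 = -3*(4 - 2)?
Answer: 870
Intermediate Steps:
F = 18 (F = -(-9)*(4 - 2) = -(-9)*2 = -3*(-6) = 18)
B(b, V) = 10
r(y) = 0 (r(y) = (0*(2*y))*y = 0*y = 0)
87*(B(-2, F) + r(-7)) = 87*(10 + 0) = 87*10 = 870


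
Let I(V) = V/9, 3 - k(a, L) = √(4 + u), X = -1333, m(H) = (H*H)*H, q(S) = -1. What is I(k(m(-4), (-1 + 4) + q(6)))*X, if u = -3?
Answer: -2666/9 ≈ -296.22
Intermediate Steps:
m(H) = H³ (m(H) = H²*H = H³)
k(a, L) = 2 (k(a, L) = 3 - √(4 - 3) = 3 - √1 = 3 - 1*1 = 3 - 1 = 2)
I(V) = V/9 (I(V) = V*(⅑) = V/9)
I(k(m(-4), (-1 + 4) + q(6)))*X = ((⅑)*2)*(-1333) = (2/9)*(-1333) = -2666/9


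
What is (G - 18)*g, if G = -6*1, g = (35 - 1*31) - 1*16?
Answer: 288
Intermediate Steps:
g = -12 (g = (35 - 31) - 16 = 4 - 16 = -12)
G = -6
(G - 18)*g = (-6 - 18)*(-12) = -24*(-12) = 288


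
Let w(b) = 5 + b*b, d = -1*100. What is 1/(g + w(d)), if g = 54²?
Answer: 1/12921 ≈ 7.7393e-5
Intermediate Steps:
d = -100
w(b) = 5 + b²
g = 2916
1/(g + w(d)) = 1/(2916 + (5 + (-100)²)) = 1/(2916 + (5 + 10000)) = 1/(2916 + 10005) = 1/12921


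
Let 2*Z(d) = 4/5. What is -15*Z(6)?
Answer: -6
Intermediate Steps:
Z(d) = ⅖ (Z(d) = (4/5)/2 = (4*(⅕))/2 = (½)*(⅘) = ⅖)
-15*Z(6) = -15*⅖ = -6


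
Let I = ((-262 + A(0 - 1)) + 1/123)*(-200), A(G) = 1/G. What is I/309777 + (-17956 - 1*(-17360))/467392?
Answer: 750282537721/4452209216208 ≈ 0.16852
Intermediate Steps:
I = 6469600/123 (I = ((-262 + 1/(0 - 1)) + 1/123)*(-200) = ((-262 + 1/(-1)) + 1/123)*(-200) = ((-262 - 1) + 1/123)*(-200) = (-263 + 1/123)*(-200) = -32348/123*(-200) = 6469600/123 ≈ 52598.)
I/309777 + (-17956 - 1*(-17360))/467392 = (6469600/123)/309777 + (-17956 - 1*(-17360))/467392 = (6469600/123)*(1/309777) + (-17956 + 17360)*(1/467392) = 6469600/38102571 - 596*1/467392 = 6469600/38102571 - 149/116848 = 750282537721/4452209216208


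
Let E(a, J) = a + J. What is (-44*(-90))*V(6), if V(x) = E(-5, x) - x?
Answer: -19800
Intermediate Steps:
E(a, J) = J + a
V(x) = -5 (V(x) = (x - 5) - x = (-5 + x) - x = -5)
(-44*(-90))*V(6) = -44*(-90)*(-5) = 3960*(-5) = -19800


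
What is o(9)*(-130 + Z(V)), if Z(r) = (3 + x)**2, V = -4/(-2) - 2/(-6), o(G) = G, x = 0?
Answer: -1089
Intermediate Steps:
V = 7/3 (V = -4*(-1/2) - 2*(-1/6) = 2 + 1/3 = 7/3 ≈ 2.3333)
Z(r) = 9 (Z(r) = (3 + 0)**2 = 3**2 = 9)
o(9)*(-130 + Z(V)) = 9*(-130 + 9) = 9*(-121) = -1089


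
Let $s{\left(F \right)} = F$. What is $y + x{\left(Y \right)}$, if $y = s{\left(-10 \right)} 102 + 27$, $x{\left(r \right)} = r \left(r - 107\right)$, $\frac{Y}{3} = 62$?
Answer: $13701$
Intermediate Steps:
$Y = 186$ ($Y = 3 \cdot 62 = 186$)
$x{\left(r \right)} = r \left(-107 + r\right)$
$y = -993$ ($y = \left(-10\right) 102 + 27 = -1020 + 27 = -993$)
$y + x{\left(Y \right)} = -993 + 186 \left(-107 + 186\right) = -993 + 186 \cdot 79 = -993 + 14694 = 13701$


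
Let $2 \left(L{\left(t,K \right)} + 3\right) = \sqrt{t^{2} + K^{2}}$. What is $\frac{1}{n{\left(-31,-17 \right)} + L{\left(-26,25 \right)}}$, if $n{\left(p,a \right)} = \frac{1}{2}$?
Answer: $\frac{5}{638} + \frac{\sqrt{1301}}{638} \approx 0.064372$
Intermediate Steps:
$n{\left(p,a \right)} = \frac{1}{2}$
$L{\left(t,K \right)} = -3 + \frac{\sqrt{K^{2} + t^{2}}}{2}$ ($L{\left(t,K \right)} = -3 + \frac{\sqrt{t^{2} + K^{2}}}{2} = -3 + \frac{\sqrt{K^{2} + t^{2}}}{2}$)
$\frac{1}{n{\left(-31,-17 \right)} + L{\left(-26,25 \right)}} = \frac{1}{\frac{1}{2} - \left(3 - \frac{\sqrt{25^{2} + \left(-26\right)^{2}}}{2}\right)} = \frac{1}{\frac{1}{2} - \left(3 - \frac{\sqrt{625 + 676}}{2}\right)} = \frac{1}{\frac{1}{2} - \left(3 - \frac{\sqrt{1301}}{2}\right)} = \frac{1}{- \frac{5}{2} + \frac{\sqrt{1301}}{2}}$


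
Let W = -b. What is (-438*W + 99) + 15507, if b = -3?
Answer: 14292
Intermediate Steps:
W = 3 (W = -1*(-3) = 3)
(-438*W + 99) + 15507 = (-438*3 + 99) + 15507 = (-1314 + 99) + 15507 = -1215 + 15507 = 14292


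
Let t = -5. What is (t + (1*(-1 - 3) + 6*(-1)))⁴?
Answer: 50625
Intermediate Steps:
(t + (1*(-1 - 3) + 6*(-1)))⁴ = (-5 + (1*(-1 - 3) + 6*(-1)))⁴ = (-5 + (1*(-4) - 6))⁴ = (-5 + (-4 - 6))⁴ = (-5 - 10)⁴ = (-15)⁴ = 50625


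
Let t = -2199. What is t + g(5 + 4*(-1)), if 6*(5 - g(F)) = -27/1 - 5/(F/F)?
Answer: -6566/3 ≈ -2188.7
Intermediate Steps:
g(F) = 31/3 (g(F) = 5 - (-27/1 - 5/(F/F))/6 = 5 - (-27*1 - 5/1)/6 = 5 - (-27 - 5*1)/6 = 5 - (-27 - 5)/6 = 5 - 1/6*(-32) = 5 + 16/3 = 31/3)
t + g(5 + 4*(-1)) = -2199 + 31/3 = -6566/3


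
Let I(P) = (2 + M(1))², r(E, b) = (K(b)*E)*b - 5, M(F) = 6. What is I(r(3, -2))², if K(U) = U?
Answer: 4096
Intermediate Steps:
r(E, b) = -5 + E*b² (r(E, b) = (b*E)*b - 5 = (E*b)*b - 5 = E*b² - 5 = -5 + E*b²)
I(P) = 64 (I(P) = (2 + 6)² = 8² = 64)
I(r(3, -2))² = 64² = 4096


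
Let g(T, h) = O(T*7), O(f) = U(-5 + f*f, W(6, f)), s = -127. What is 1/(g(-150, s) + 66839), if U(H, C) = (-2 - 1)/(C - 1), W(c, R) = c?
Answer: 5/334192 ≈ 1.4961e-5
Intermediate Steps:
U(H, C) = -3/(-1 + C)
O(f) = -3/5 (O(f) = -3/(-1 + 6) = -3/5)
g(T, h) = -3/5
1/(g(-150, s) + 66839) = 1/(-3/5 + 66839) = 1/(334192/5) = 5/334192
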